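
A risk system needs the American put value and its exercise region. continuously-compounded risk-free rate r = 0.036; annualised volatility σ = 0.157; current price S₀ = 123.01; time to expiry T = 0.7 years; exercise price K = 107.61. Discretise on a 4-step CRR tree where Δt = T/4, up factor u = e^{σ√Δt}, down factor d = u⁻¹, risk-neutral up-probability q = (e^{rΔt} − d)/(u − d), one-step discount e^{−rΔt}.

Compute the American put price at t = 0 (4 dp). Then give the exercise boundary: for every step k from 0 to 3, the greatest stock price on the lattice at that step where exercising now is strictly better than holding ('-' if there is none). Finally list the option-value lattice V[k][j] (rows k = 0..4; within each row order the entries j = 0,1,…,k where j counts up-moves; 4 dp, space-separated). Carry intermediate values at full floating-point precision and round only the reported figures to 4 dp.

params: Δt=0.17500 u=1.06788 d=0.93643 q=0.53166 e^(-rΔt)=0.99372
t_4 payoffs: 13.0198 0.0000 0.0000 0.0000 0.0000
t_3: node(3,0) S=101.0113 payoff=6.5987 vs cont=6.0593 → 6.5987 [stop]  node(3,1) S=115.1906 payoff=0.0000 vs cont=0.0000 → 0.0000 [wait]  node(3,2) S=131.3602 payoff=0.0000 vs cont=0.0000 → 0.0000 [wait]  node(3,3) S=149.7997 payoff=0.0000 vs cont=0.0000 → 0.0000 [wait]  ⇒ S*(3)=101.0113
t_2: node(2,0) S=107.8682 payoff=0.0000 vs cont=3.0710 → 3.0710 [wait]  node(2,1) S=123.0100 payoff=0.0000 vs cont=0.0000 → 0.0000 [wait]  node(2,2) S=140.2773 payoff=0.0000 vs cont=0.0000 → 0.0000 [wait]  ⇒ S*(2)=-
t_1: node(1,0) S=115.1906 payoff=0.0000 vs cont=1.4292 → 1.4292 [wait]  node(1,1) S=131.3602 payoff=0.0000 vs cont=0.0000 → 0.0000 [wait]  ⇒ S*(1)=-
t_0: node(0,0) S=123.0100 payoff=0.0000 vs cont=0.6652 → 0.6652 [wait]  ⇒ S*(0)=-

price = 0.6652
boundary = - - - 101.0113
tree:
0.6652
1.4292 0.0000
3.0710 0.0000 0.0000
6.5987 0.0000 0.0000 0.0000
13.0198 0.0000 0.0000 0.0000 0.0000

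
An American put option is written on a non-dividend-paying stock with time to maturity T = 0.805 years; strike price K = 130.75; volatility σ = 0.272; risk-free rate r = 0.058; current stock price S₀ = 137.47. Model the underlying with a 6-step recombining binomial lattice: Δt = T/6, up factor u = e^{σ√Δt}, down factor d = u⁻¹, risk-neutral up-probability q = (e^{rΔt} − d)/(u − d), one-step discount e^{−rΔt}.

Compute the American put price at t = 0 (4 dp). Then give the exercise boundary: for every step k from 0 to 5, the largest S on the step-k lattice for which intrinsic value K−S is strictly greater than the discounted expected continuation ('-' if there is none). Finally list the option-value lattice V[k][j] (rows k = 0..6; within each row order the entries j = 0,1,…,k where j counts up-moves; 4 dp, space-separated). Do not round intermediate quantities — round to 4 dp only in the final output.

price = 7.8942
boundary = - - - 101.9533 92.2853 101.9533
tree:
7.8942
12.6208 3.5495
19.4845 6.3293 0.9776
28.7967 10.9845 2.0284 0.0000
38.4647 18.3349 4.2084 0.0000 0.0000
47.2159 28.7967 8.7315 0.0000 0.0000 0.0000
55.1373 38.4647 18.1158 0.0000 0.0000 0.0000 0.0000

Δt=0.13417, u=1.10476, d=0.90517, q=0.51425, disc=e^(-rΔt)=0.99225
k=6 terminal: V=max(K-S,0) → 55.1373 38.4647 18.1158 0.0000 0.0000 0.0000 0.0000
k=5: j=0 S=83.5341 intr=47.2159 cont=46.2024 V=47.2159[EX]; j=1 S=101.9533 intr=28.7967 cont=27.7832 V=28.7967[EX]; j=2 S=124.4340 intr=6.3160 cont=8.7315 V=8.7315[hold]; j=3 S=151.8717 intr=0.0000 cont=0.0000 V=0.0000[hold]; j=4 S=185.3594 intr=0.0000 cont=0.0000 V=0.0000[hold]; j=5 S=226.2311 intr=0.0000 cont=0.0000 V=0.0000[hold]  S*(5)=101.9533
k=4: j=0 S=92.2853 intr=38.4647 cont=37.4512 V=38.4647[EX]; j=1 S=112.6342 intr=18.1158 cont=18.3349 V=18.3349[hold]; j=2 S=137.4700 intr=0.0000 cont=4.2084 V=4.2084[hold]; j=3 S=167.7821 intr=0.0000 cont=0.0000 V=0.0000[hold]; j=4 S=204.7781 intr=0.0000 cont=0.0000 V=0.0000[hold]  S*(4)=92.2853
k=3: j=0 S=101.9533 intr=28.7967 cont=27.8950 V=28.7967[EX]; j=1 S=124.4340 intr=6.3160 cont=10.9845 V=10.9845[hold]; j=2 S=151.8717 intr=0.0000 cont=2.0284 V=2.0284[hold]; j=3 S=185.3594 intr=0.0000 cont=0.0000 V=0.0000[hold]  S*(3)=101.9533
k=2: j=0 S=112.6342 intr=18.1158 cont=19.4845 V=19.4845[hold]; j=1 S=137.4700 intr=0.0000 cont=6.3293 V=6.3293[hold]; j=2 S=167.7821 intr=0.0000 cont=0.9776 V=0.9776[hold]  S*(2)=-
k=1: j=0 S=124.4340 intr=6.3160 cont=12.6208 V=12.6208[hold]; j=1 S=151.8717 intr=0.0000 cont=3.5495 V=3.5495[hold]  S*(1)=-
k=0: j=0 S=137.4700 intr=0.0000 cont=7.8942 V=7.8942[hold]  S*(0)=-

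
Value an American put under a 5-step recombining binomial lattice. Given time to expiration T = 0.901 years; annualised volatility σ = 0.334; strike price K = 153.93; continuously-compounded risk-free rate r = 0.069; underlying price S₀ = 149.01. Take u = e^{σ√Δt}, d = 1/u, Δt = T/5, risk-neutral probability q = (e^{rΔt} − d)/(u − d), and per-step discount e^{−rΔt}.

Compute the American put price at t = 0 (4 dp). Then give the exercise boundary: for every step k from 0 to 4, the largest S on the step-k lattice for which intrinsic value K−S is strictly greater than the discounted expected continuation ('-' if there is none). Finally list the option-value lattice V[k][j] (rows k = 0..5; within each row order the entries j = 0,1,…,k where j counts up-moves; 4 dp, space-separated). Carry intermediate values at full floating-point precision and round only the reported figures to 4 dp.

Δt=0.18020, u=1.15233, d=0.86781, q=0.50859, disc=e^(-rΔt)=0.98764
k=5 terminal: V=max(K-S,0) → 80.5905 56.5457 24.6177 0.0000 0.0000 0.0000
k=4: j=0 S=84.5110 intr=69.4190 cont=67.5169 V=69.4190[EX]; j=1 S=112.2185 intr=41.7115 cont=39.8094 V=41.7115[EX]; j=2 S=149.0100 intr=4.9200 cont=11.9479 V=11.9479[hold]; j=3 S=197.8639 intr=0.0000 cont=0.0000 V=0.0000[hold]; j=4 S=262.7348 intr=0.0000 cont=0.0000 V=0.0000[hold]  S*(4)=112.2185
k=3: j=0 S=97.3843 intr=56.5457 cont=54.6436 V=56.5457[EX]; j=1 S=129.3123 intr=24.6177 cont=26.2458 V=26.2458[hold]; j=2 S=171.7082 intr=0.0000 cont=5.7988 V=5.7988[hold]; j=3 S=228.0038 intr=0.0000 cont=0.0000 V=0.0000[hold]  S*(3)=97.3843
k=2: j=0 S=112.2185 intr=41.7115 cont=40.6272 V=41.7115[EX]; j=1 S=149.0100 intr=4.9200 cont=15.6509 V=15.6509[hold]; j=2 S=197.8639 intr=0.0000 cont=2.8144 V=2.8144[hold]  S*(2)=112.2185
k=1: j=0 S=129.3123 intr=24.6177 cont=28.1058 V=28.1058[hold]; j=1 S=171.7082 intr=0.0000 cont=9.0097 V=9.0097[hold]  S*(1)=-
k=0: j=0 S=149.0100 intr=4.9200 cont=18.1664 V=18.1664[hold]  S*(0)=-

price = 18.1664
boundary = - - 112.2185 97.3843 112.2185
tree:
18.1664
28.1058 9.0097
41.7115 15.6509 2.8144
56.5457 26.2458 5.7988 0.0000
69.4190 41.7115 11.9479 0.0000 0.0000
80.5905 56.5457 24.6177 0.0000 0.0000 0.0000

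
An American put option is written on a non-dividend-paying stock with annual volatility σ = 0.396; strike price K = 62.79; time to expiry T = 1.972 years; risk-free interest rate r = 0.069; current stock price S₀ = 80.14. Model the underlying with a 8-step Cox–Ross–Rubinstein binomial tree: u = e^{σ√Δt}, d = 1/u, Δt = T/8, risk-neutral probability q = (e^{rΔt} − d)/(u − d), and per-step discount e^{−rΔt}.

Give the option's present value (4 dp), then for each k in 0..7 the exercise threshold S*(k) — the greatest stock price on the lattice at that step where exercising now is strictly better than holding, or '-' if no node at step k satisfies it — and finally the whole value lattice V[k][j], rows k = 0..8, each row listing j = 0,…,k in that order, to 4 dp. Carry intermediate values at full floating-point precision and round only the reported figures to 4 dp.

Δt=0.24650, u=1.21727, d=0.82151, q=0.49435, disc=e^(-rΔt)=0.98314
k=8 terminal: V=max(K-S,0) → 46.1651 38.1562 26.2890 8.7050 0.0000 0.0000 0.0000 0.0000 0.0000
k=7: j=0 S=20.2370 intr=42.5530 cont=41.4941 V=42.5530[EX]; j=1 S=29.9860 intr=32.8040 cont=31.7451 V=32.8040[EX]; j=2 S=44.4315 intr=18.3585 cont=17.2996 V=18.3585[EX]; j=3 S=65.8359 intr=0.0000 cont=4.3274 V=4.3274[hold]; j=4 S=97.5519 intr=0.0000 cont=0.0000 V=0.0000[hold]; j=5 S=144.5467 intr=0.0000 cont=0.0000 V=0.0000[hold]; j=6 S=214.1808 intr=0.0000 cont=0.0000 V=0.0000[hold]; j=7 S=317.3607 intr=0.0000 cont=0.0000 V=0.0000[hold]  S*(7)=44.4315
k=6: j=0 S=24.6338 intr=38.1562 cont=37.0972 V=38.1562[EX]; j=1 S=36.5010 intr=26.2890 cont=25.2301 V=26.2890[EX]; j=2 S=54.0850 intr=8.7050 cont=11.2296 V=11.2296[hold]; j=3 S=80.1400 intr=0.0000 cont=2.1513 V=2.1513[hold]; j=4 S=118.7468 intr=0.0000 cont=0.0000 V=0.0000[hold]; j=5 S=175.9521 intr=0.0000 cont=0.0000 V=0.0000[hold]; j=6 S=260.7155 intr=0.0000 cont=0.0000 V=0.0000[hold]  S*(6)=36.5010
k=5: j=0 S=29.9860 intr=32.8040 cont=31.7451 V=32.8040[EX]; j=1 S=44.4315 intr=18.3585 cont=18.5266 V=18.5266[hold]; j=2 S=65.8359 intr=0.0000 cont=6.6280 V=6.6280[hold]; j=3 S=97.5519 intr=0.0000 cont=1.0694 V=1.0694[hold]; j=4 S=144.5467 intr=0.0000 cont=0.0000 V=0.0000[hold]; j=5 S=214.1808 intr=0.0000 cont=0.0000 V=0.0000[hold]  S*(5)=29.9860
k=4: j=0 S=36.5010 intr=26.2890 cont=25.3118 V=26.2890[EX]; j=1 S=54.0850 intr=8.7050 cont=12.4313 V=12.4313[hold]; j=2 S=80.1400 intr=0.0000 cont=3.8147 V=3.8147[hold]; j=3 S=118.7468 intr=0.0000 cont=0.5316 V=0.5316[hold]; j=4 S=175.9521 intr=0.0000 cont=0.0000 V=0.0000[hold]  S*(4)=36.5010
k=3: j=0 S=44.4315 intr=18.3585 cont=19.1106 V=19.1106[hold]; j=1 S=65.8359 intr=0.0000 cont=8.0339 V=8.0339[hold]; j=2 S=97.5519 intr=0.0000 cont=2.1548 V=2.1548[hold]; j=3 S=144.5467 intr=0.0000 cont=0.2643 V=0.2643[hold]  S*(3)=-
k=2: j=0 S=54.0850 intr=8.7050 cont=13.4049 V=13.4049[hold]; j=1 S=80.1400 intr=0.0000 cont=5.0411 V=5.0411[hold]; j=2 S=118.7468 intr=0.0000 cont=1.1996 V=1.1996[hold]  S*(2)=-
k=1: j=0 S=65.8359 intr=0.0000 cont=9.1139 V=9.1139[hold]; j=1 S=97.5519 intr=0.0000 cont=3.0891 V=3.0891[hold]  S*(1)=-
k=0: j=0 S=80.1400 intr=0.0000 cont=6.0320 V=6.0320[hold]  S*(0)=-

price = 6.0320
boundary = - - - - 36.5010 29.9860 36.5010 44.4315
tree:
6.0320
9.1139 3.0891
13.4049 5.0411 1.1996
19.1106 8.0339 2.1548 0.2643
26.2890 12.4313 3.8147 0.5316 0.0000
32.8040 18.5266 6.6280 1.0694 0.0000 0.0000
38.1562 26.2890 11.2296 2.1513 0.0000 0.0000 0.0000
42.5530 32.8040 18.3585 4.3274 0.0000 0.0000 0.0000 0.0000
46.1651 38.1562 26.2890 8.7050 0.0000 0.0000 0.0000 0.0000 0.0000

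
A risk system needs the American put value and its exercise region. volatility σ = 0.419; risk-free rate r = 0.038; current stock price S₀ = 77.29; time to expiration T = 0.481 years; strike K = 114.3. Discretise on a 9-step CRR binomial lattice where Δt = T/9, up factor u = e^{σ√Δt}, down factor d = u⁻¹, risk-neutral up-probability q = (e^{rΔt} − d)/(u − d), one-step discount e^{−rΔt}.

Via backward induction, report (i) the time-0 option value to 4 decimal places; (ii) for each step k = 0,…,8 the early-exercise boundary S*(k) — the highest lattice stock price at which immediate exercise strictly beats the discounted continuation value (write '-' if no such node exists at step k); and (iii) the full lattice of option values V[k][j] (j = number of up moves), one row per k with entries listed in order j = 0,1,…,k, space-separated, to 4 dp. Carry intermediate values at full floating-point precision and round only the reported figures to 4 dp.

price = 37.3188
boundary = - 70.1545 63.6778 70.1545 77.2900 70.1545 77.2900 85.1513 93.8121
tree:
37.3188
44.1455 30.2628
50.6222 37.0885 23.1785
56.5010 44.1455 29.7883 16.2925
61.8371 50.6222 37.0100 22.2837 10.0315
66.6805 56.5010 44.1455 29.3415 14.9208 4.9082
71.0768 61.8371 50.6222 37.0100 21.3629 8.1774 1.4750
75.0672 66.6805 56.5010 44.1455 29.1487 13.2271 2.8771 0.0000
78.6893 71.0768 61.8371 50.6222 37.0100 20.4879 5.6118 0.0000 0.0000
81.9769 75.0672 66.6805 56.5010 44.1455 29.1487 10.9462 0.0000 0.0000 0.0000

params: Δt=0.05344 u=1.10171 d=0.90768 q=0.48628 e^(-rΔt)=0.99797
t_9 payoffs: 81.9769 75.0672 66.6805 56.5010 44.1455 29.1487 10.9462 0.0000 0.0000 0.0000
t_8: node(8,0) S=35.6107 payoff=78.6893 vs cont=78.4574 → 78.6893 [stop]  node(8,1) S=43.2232 payoff=71.0768 vs cont=70.8449 → 71.0768 [stop]  node(8,2) S=52.4629 payoff=61.8371 vs cont=61.6052 → 61.8371 [stop]  node(8,3) S=63.6778 payoff=50.6222 vs cont=50.3904 → 50.6222 [stop]  node(8,4) S=77.2900 payoff=37.0100 vs cont=36.7781 → 37.0100 [stop]  node(8,5) S=93.8121 payoff=20.4879 vs cont=20.2560 → 20.4879 [stop]  node(8,6) S=113.8661 payoff=0.4339 vs cont=5.6118 → 5.6118 [wait]  node(8,7) S=138.2070 payoff=0.0000 vs cont=0.0000 → 0.0000 [wait]  node(8,8) S=167.7512 payoff=0.0000 vs cont=0.0000 → 0.0000 [wait]  ⇒ S*(8)=93.8121
t_7: node(7,0) S=39.2328 payoff=75.0672 vs cont=74.8353 → 75.0672 [stop]  node(7,1) S=47.6195 payoff=66.6805 vs cont=66.4487 → 66.6805 [stop]  node(7,2) S=57.7990 payoff=56.5010 vs cont=56.2692 → 56.5010 [stop]  node(7,3) S=70.1545 payoff=44.1455 vs cont=43.9136 → 44.1455 [stop]  node(7,4) S=85.1513 payoff=29.1487 vs cont=28.9168 → 29.1487 [stop]  node(7,5) S=103.3538 payoff=10.9462 vs cont=13.2271 → 13.2271 [wait]  node(7,6) S=125.4476 payoff=0.0000 vs cont=2.8771 → 2.8771 [wait]  node(7,7) S=152.2642 payoff=0.0000 vs cont=0.0000 → 0.0000 [wait]  ⇒ S*(7)=85.1513
t_6: node(6,0) S=43.2232 payoff=71.0768 vs cont=70.8449 → 71.0768 [stop]  node(6,1) S=52.4629 payoff=61.8371 vs cont=61.6052 → 61.8371 [stop]  node(6,2) S=63.6778 payoff=50.6222 vs cont=50.3904 → 50.6222 [stop]  node(6,3) S=77.2900 payoff=37.0100 vs cont=36.7781 → 37.0100 [stop]  node(6,4) S=93.8121 payoff=20.4879 vs cont=21.3629 → 21.3629 [wait]  node(6,5) S=113.8661 payoff=0.4339 vs cont=8.1774 → 8.1774 [wait]  node(6,6) S=138.2070 payoff=0.0000 vs cont=1.4750 → 1.4750 [wait]  ⇒ S*(6)=77.2900
t_5: node(5,0) S=47.6195 payoff=66.6805 vs cont=66.4487 → 66.6805 [stop]  node(5,1) S=57.7990 payoff=56.5010 vs cont=56.2692 → 56.5010 [stop]  node(5,2) S=70.1545 payoff=44.1455 vs cont=43.9136 → 44.1455 [stop]  node(5,3) S=85.1513 payoff=29.1487 vs cont=29.3415 → 29.3415 [wait]  node(5,4) S=103.3538 payoff=10.9462 vs cont=14.9208 → 14.9208 [wait]  node(5,5) S=125.4476 payoff=0.0000 vs cont=4.9082 → 4.9082 [wait]  ⇒ S*(5)=70.1545
t_4: node(4,0) S=52.4629 payoff=61.8371 vs cont=61.6052 → 61.8371 [stop]  node(4,1) S=63.6778 payoff=50.6222 vs cont=50.3904 → 50.6222 [stop]  node(4,2) S=77.2900 payoff=37.0100 vs cont=36.8716 → 37.0100 [stop]  node(4,3) S=93.8121 payoff=20.4879 vs cont=22.2837 → 22.2837 [wait]  node(4,4) S=113.8661 payoff=0.4339 vs cont=10.0315 → 10.0315 [wait]  ⇒ S*(4)=77.2900
t_3: node(3,0) S=57.7990 payoff=56.5010 vs cont=56.2692 → 56.5010 [stop]  node(3,1) S=70.1545 payoff=44.1455 vs cont=43.9136 → 44.1455 [stop]  node(3,2) S=85.1513 payoff=29.1487 vs cont=29.7883 → 29.7883 [wait]  node(3,3) S=103.3538 payoff=10.9462 vs cont=16.2925 → 16.2925 [wait]  ⇒ S*(3)=70.1545
t_2: node(2,0) S=63.6778 payoff=50.6222 vs cont=50.3904 → 50.6222 [stop]  node(2,1) S=77.2900 payoff=37.0100 vs cont=37.0885 → 37.0885 [wait]  node(2,2) S=93.8121 payoff=20.4879 vs cont=23.1785 → 23.1785 [wait]  ⇒ S*(2)=63.6778
t_1: node(1,0) S=70.1545 payoff=44.1455 vs cont=43.9517 → 44.1455 [stop]  node(1,1) S=85.1513 payoff=29.1487 vs cont=30.2628 → 30.2628 [wait]  ⇒ S*(1)=70.1545
t_0: node(0,0) S=77.2900 payoff=37.0100 vs cont=37.3188 → 37.3188 [wait]  ⇒ S*(0)=-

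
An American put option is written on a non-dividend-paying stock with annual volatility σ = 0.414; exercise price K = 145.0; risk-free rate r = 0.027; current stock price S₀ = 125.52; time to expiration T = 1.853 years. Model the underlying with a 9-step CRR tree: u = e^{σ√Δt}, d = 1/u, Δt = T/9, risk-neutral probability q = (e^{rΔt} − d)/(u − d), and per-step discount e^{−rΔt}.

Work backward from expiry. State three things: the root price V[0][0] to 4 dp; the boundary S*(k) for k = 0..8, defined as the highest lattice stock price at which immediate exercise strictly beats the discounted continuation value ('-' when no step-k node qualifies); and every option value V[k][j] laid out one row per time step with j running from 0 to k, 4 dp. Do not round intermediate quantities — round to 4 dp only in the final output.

price = 36.8182
boundary = - - - 71.4436 59.2079 71.4436 86.2078 71.4436 86.2078
tree:
36.8182
47.8074 24.7609
60.2570 34.2207 14.2993
73.5564 45.8521 21.4024 6.3927
85.7921 59.2724 31.1381 10.5870 1.6995
95.9322 73.5564 43.7363 17.1837 3.2120 0.0000
104.3357 85.7921 58.7922 27.1373 6.0704 0.0000 0.0000
111.3000 95.9322 73.5564 41.1977 11.4725 0.0000 0.0000 0.0000
117.0716 104.3357 85.7921 58.7922 21.6819 0.0000 0.0000 0.0000 0.0000
121.8547 111.3000 95.9322 73.5564 40.9769 0.0000 0.0000 0.0000 0.0000 0.0000

Δt=0.20589, u=1.20666, d=0.82874, q=0.46792, disc=e^(-rΔt)=0.99446
k=9 terminal: V=max(K-S,0) → 121.8547 111.3000 95.9322 73.5564 40.9769 0.0000 0.0000 0.0000 0.0000 0.0000
k=8: j=0 S=27.9284 intr=117.0716 cont=116.2677 V=117.0716[EX]; j=1 S=40.6643 intr=104.3357 cont=103.5319 V=104.3357[EX]; j=2 S=59.2079 intr=85.7921 cont=84.9883 V=85.7921[EX]; j=3 S=86.2078 intr=58.7922 cont=57.9884 V=58.7922[EX]; j=4 S=125.5200 intr=19.4800 cont=21.6819 V=21.6819[hold]; j=5 S=182.7593 intr=0.0000 cont=0.0000 V=0.0000[hold]; j=6 S=266.1007 intr=0.0000 cont=0.0000 V=0.0000[hold]; j=7 S=387.4472 intr=0.0000 cont=0.0000 V=0.0000[hold]; j=8 S=564.1299 intr=0.0000 cont=0.0000 V=0.0000[hold]  S*(8)=86.2078
k=7: j=0 S=33.7000 intr=111.3000 cont=110.4962 V=111.3000[EX]; j=1 S=49.0678 intr=95.9322 cont=95.1284 V=95.9322[EX]; j=2 S=71.4436 intr=73.5564 cont=72.7526 V=73.5564[EX]; j=3 S=104.0231 intr=40.9769 cont=41.1977 V=41.1977[hold]; j=4 S=151.4594 intr=0.0000 cont=11.4725 V=11.4725[hold]; j=5 S=220.5275 intr=0.0000 cont=0.0000 V=0.0000[hold]; j=6 S=321.0918 intr=0.0000 cont=0.0000 V=0.0000[hold]; j=7 S=467.5153 intr=0.0000 cont=0.0000 V=0.0000[hold]  S*(7)=71.4436
k=6: j=0 S=40.6643 intr=104.3357 cont=103.5319 V=104.3357[EX]; j=1 S=59.2079 intr=85.7921 cont=84.9883 V=85.7921[EX]; j=2 S=86.2078 intr=58.7922 cont=58.0912 V=58.7922[EX]; j=3 S=125.5200 intr=19.4800 cont=27.1373 V=27.1373[hold]; j=4 S=182.7593 intr=0.0000 cont=6.0704 V=6.0704[hold]; j=5 S=266.1007 intr=0.0000 cont=0.0000 V=0.0000[hold]; j=6 S=387.4472 intr=0.0000 cont=0.0000 V=0.0000[hold]  S*(6)=86.2078
k=5: j=0 S=49.0678 intr=95.9322 cont=95.1284 V=95.9322[EX]; j=1 S=71.4436 intr=73.5564 cont=72.7526 V=73.5564[EX]; j=2 S=104.0231 intr=40.9769 cont=43.7363 V=43.7363[hold]; j=3 S=151.4594 intr=0.0000 cont=17.1837 V=17.1837[hold]; j=4 S=220.5275 intr=0.0000 cont=3.2120 V=3.2120[hold]; j=5 S=321.0918 intr=0.0000 cont=0.0000 V=0.0000[hold]  S*(5)=71.4436
k=4: j=0 S=59.2079 intr=85.7921 cont=84.9883 V=85.7921[EX]; j=1 S=86.2078 intr=58.7922 cont=59.2724 V=59.2724[hold]; j=2 S=125.5200 intr=19.4800 cont=31.1381 V=31.1381[hold]; j=3 S=182.7593 intr=0.0000 cont=10.5870 V=10.5870[hold]; j=4 S=266.1007 intr=0.0000 cont=1.6995 V=1.6995[hold]  S*(4)=59.2079
k=3: j=0 S=71.4436 intr=73.5564 cont=72.9761 V=73.5564[EX]; j=1 S=104.0231 intr=40.9769 cont=45.8521 V=45.8521[hold]; j=2 S=151.4594 intr=0.0000 cont=21.4024 V=21.4024[hold]; j=3 S=220.5275 intr=0.0000 cont=6.3927 V=6.3927[hold]  S*(3)=71.4436
k=2: j=0 S=86.2078 intr=58.7922 cont=60.2570 V=60.2570[hold]; j=1 S=125.5200 intr=19.4800 cont=34.2207 V=34.2207[hold]; j=2 S=182.7593 intr=0.0000 cont=14.2993 V=14.2993[hold]  S*(2)=-
k=1: j=0 S=104.0231 intr=40.9769 cont=47.8074 V=47.8074[hold]; j=1 S=151.4594 intr=0.0000 cont=24.7609 V=24.7609[hold]  S*(1)=-
k=0: j=0 S=125.5200 intr=19.4800 cont=36.8182 V=36.8182[hold]  S*(0)=-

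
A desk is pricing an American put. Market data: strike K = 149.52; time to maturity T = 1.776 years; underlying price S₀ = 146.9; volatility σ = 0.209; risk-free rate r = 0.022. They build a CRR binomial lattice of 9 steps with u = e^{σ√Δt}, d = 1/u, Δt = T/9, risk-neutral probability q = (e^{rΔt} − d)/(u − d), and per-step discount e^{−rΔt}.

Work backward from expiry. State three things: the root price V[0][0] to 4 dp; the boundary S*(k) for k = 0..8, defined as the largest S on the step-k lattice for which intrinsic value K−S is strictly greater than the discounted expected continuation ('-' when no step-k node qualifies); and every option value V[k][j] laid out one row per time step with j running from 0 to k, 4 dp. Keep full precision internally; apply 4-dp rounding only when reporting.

price = 15.5726
boundary = - - - 111.1883 101.3300 111.1883 101.3300 111.1883 122.0056
tree:
15.5726
21.6836 9.6020
29.3078 14.2543 5.0370
38.3317 20.5461 8.0917 2.0285
48.1900 28.6185 12.6589 3.5985 0.4774
57.1742 38.3317 19.1620 6.2712 0.9594 0.0000
65.3619 48.1900 27.8253 10.6725 1.9279 0.0000 0.0000
72.8236 57.1742 38.3317 17.5693 3.8742 0.0000 0.0000 0.0000
79.6237 65.3619 48.1900 27.5144 7.7852 0.0000 0.0000 0.0000 0.0000
85.8209 72.8236 57.1742 38.3317 15.6446 0.0000 0.0000 0.0000 0.0000 0.0000

Δt=0.19733, u=1.09729, d=0.91134, q=0.50020, disc=e^(-rΔt)=0.99567
k=9 terminal: V=max(K-S,0) → 85.8209 72.8236 57.1742 38.3317 15.6446 0.0000 0.0000 0.0000 0.0000 0.0000
k=8: j=0 S=69.8963 intr=79.6237 cont=78.9760 V=79.6237[EX]; j=1 S=84.1581 intr=65.3619 cont=64.7142 V=65.3619[EX]; j=2 S=101.3300 intr=48.1900 cont=47.5423 V=48.1900[EX]; j=3 S=122.0056 intr=27.5144 cont=26.8667 V=27.5144[EX]; j=4 S=146.9000 intr=2.6200 cont=7.7852 V=7.7852[hold]; j=5 S=176.8739 intr=0.0000 cont=0.0000 V=0.0000[hold]; j=6 S=212.9637 intr=0.0000 cont=0.0000 V=0.0000[hold]; j=7 S=256.4174 intr=0.0000 cont=0.0000 V=0.0000[hold]; j=8 S=308.7375 intr=0.0000 cont=0.0000 V=0.0000[hold]  S*(8)=122.0056
k=7: j=0 S=76.6964 intr=72.8236 cont=72.1759 V=72.8236[EX]; j=1 S=92.3458 intr=57.1742 cont=56.5265 V=57.1742[EX]; j=2 S=111.1883 intr=38.3317 cont=37.6840 V=38.3317[EX]; j=3 S=133.8754 intr=15.6446 cont=17.5693 V=17.5693[hold]; j=4 S=161.1917 intr=0.0000 cont=3.8742 V=3.8742[hold]; j=5 S=194.0817 intr=0.0000 cont=0.0000 V=0.0000[hold]; j=6 S=233.6827 intr=0.0000 cont=0.0000 V=0.0000[hold]; j=7 S=281.3640 intr=0.0000 cont=0.0000 V=0.0000[hold]  S*(7)=111.1883
k=6: j=0 S=84.1581 intr=65.3619 cont=64.7142 V=65.3619[EX]; j=1 S=101.3300 intr=48.1900 cont=47.5423 V=48.1900[EX]; j=2 S=122.0056 intr=27.5144 cont=27.8253 V=27.8253[hold]; j=3 S=146.9000 intr=2.6200 cont=10.6725 V=10.6725[hold]; j=4 S=176.8739 intr=0.0000 cont=1.9279 V=1.9279[hold]; j=5 S=212.9637 intr=0.0000 cont=0.0000 V=0.0000[hold]; j=6 S=256.4174 intr=0.0000 cont=0.0000 V=0.0000[hold]  S*(6)=101.3300
k=5: j=0 S=92.3458 intr=57.1742 cont=56.5265 V=57.1742[EX]; j=1 S=111.1883 intr=38.3317 cont=37.8389 V=38.3317[EX]; j=2 S=133.8754 intr=15.6446 cont=19.1620 V=19.1620[hold]; j=3 S=161.1917 intr=0.0000 cont=6.2712 V=6.2712[hold]; j=4 S=194.0817 intr=0.0000 cont=0.9594 V=0.9594[hold]; j=5 S=233.6827 intr=0.0000 cont=0.0000 V=0.0000[hold]  S*(5)=111.1883
k=4: j=0 S=101.3300 intr=48.1900 cont=47.5423 V=48.1900[EX]; j=1 S=122.0056 intr=27.5144 cont=28.6185 V=28.6185[hold]; j=2 S=146.9000 intr=2.6200 cont=12.6589 V=12.6589[hold]; j=3 S=176.8739 intr=0.0000 cont=3.5985 V=3.5985[hold]; j=4 S=212.9637 intr=0.0000 cont=0.4774 V=0.4774[hold]  S*(4)=101.3300
k=3: j=0 S=111.1883 intr=38.3317 cont=38.2339 V=38.3317[EX]; j=1 S=133.8754 intr=15.6446 cont=20.5461 V=20.5461[hold]; j=2 S=161.1917 intr=0.0000 cont=8.0917 V=8.0917[hold]; j=3 S=194.0817 intr=0.0000 cont=2.0285 V=2.0285[hold]  S*(3)=111.1883
k=2: j=0 S=122.0056 intr=27.5144 cont=29.3078 V=29.3078[hold]; j=1 S=146.9000 intr=2.6200 cont=14.2543 V=14.2543[hold]; j=2 S=176.8739 intr=0.0000 cont=5.0370 V=5.0370[hold]  S*(2)=-
k=1: j=0 S=133.8754 intr=15.6446 cont=21.6836 V=21.6836[hold]; j=1 S=161.1917 intr=0.0000 cont=9.6020 V=9.6020[hold]  S*(1)=-
k=0: j=0 S=146.9000 intr=2.6200 cont=15.5726 V=15.5726[hold]  S*(0)=-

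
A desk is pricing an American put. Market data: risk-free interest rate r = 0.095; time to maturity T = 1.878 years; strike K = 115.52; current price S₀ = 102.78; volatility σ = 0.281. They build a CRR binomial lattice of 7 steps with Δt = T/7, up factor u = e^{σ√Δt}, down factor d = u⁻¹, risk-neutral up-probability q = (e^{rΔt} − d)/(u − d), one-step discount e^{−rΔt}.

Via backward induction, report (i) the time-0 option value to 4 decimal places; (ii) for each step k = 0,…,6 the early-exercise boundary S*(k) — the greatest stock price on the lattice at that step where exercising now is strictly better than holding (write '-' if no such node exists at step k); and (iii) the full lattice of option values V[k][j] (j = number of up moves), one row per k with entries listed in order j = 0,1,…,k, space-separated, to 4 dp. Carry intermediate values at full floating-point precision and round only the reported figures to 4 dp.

Δt=0.26829, u=1.15667, d=0.86455, q=0.55205, disc=e^(-rΔt)=0.97483
k=7 terminal: V=max(K-S,0) → 78.4148 65.8772 49.1033 26.6617 0.0000 0.0000 0.0000 0.0000
k=6: j=0 S=42.9186 intr=72.6014 cont=69.6943 V=72.6014[EX]; j=1 S=57.4204 intr=58.0996 cont=55.1925 V=58.0996[EX]; j=2 S=76.8223 intr=38.6977 cont=35.7906 V=38.6977[EX]; j=3 S=102.7800 intr=12.7400 cont=11.6426 V=12.7400[EX]; j=4 S=137.5085 intr=0.0000 cont=0.0000 V=0.0000[hold]; j=5 S=183.9716 intr=0.0000 cont=0.0000 V=0.0000[hold]; j=6 S=246.1341 intr=0.0000 cont=0.0000 V=0.0000[hold]  S*(6)=102.7800
k=5: j=0 S=49.6428 intr=65.8772 cont=62.9702 V=65.8772[EX]; j=1 S=66.4167 intr=49.1033 cont=46.1963 V=49.1033[EX]; j=2 S=88.8583 intr=26.6617 cont=23.7546 V=26.6617[EX]; j=3 S=118.8828 intr=0.0000 cont=5.5633 V=5.5633[hold]; j=4 S=159.0524 intr=0.0000 cont=0.0000 V=0.0000[hold]; j=5 S=212.7949 intr=0.0000 cont=0.0000 V=0.0000[hold]  S*(5)=88.8583
k=4: j=0 S=57.4204 intr=58.0996 cont=55.1925 V=58.0996[EX]; j=1 S=76.8223 intr=38.6977 cont=35.7906 V=38.6977[EX]; j=2 S=102.7800 intr=12.7400 cont=14.6366 V=14.6366[hold]; j=3 S=137.5085 intr=0.0000 cont=2.4294 V=2.4294[hold]; j=4 S=183.9716 intr=0.0000 cont=0.0000 V=0.0000[hold]  S*(4)=76.8223
k=3: j=0 S=66.4167 intr=49.1033 cont=46.1963 V=49.1033[EX]; j=1 S=88.8583 intr=26.6617 cont=24.7753 V=26.6617[EX]; j=2 S=118.8828 intr=0.0000 cont=7.6989 V=7.6989[hold]; j=3 S=159.0524 intr=0.0000 cont=1.0609 V=1.0609[hold]  S*(3)=88.8583
k=2: j=0 S=76.8223 intr=38.6977 cont=35.7906 V=38.6977[EX]; j=1 S=102.7800 intr=12.7400 cont=15.7858 V=15.7858[hold]; j=2 S=137.5085 intr=0.0000 cont=3.9329 V=3.9329[hold]  S*(2)=76.8223
k=1: j=0 S=88.8583 intr=26.6617 cont=25.3937 V=26.6617[EX]; j=1 S=118.8828 intr=0.0000 cont=9.0099 V=9.0099[hold]  S*(1)=88.8583
k=0: j=0 S=102.7800 intr=12.7400 cont=16.4913 V=16.4913[hold]  S*(0)=-

price = 16.4913
boundary = - 88.8583 76.8223 88.8583 76.8223 88.8583 102.7800
tree:
16.4913
26.6617 9.0099
38.6977 15.7858 3.9329
49.1033 26.6617 7.6989 1.0609
58.0996 38.6977 14.6366 2.4294 0.0000
65.8772 49.1033 26.6617 5.5633 0.0000 0.0000
72.6014 58.0996 38.6977 12.7400 0.0000 0.0000 0.0000
78.4148 65.8772 49.1033 26.6617 0.0000 0.0000 0.0000 0.0000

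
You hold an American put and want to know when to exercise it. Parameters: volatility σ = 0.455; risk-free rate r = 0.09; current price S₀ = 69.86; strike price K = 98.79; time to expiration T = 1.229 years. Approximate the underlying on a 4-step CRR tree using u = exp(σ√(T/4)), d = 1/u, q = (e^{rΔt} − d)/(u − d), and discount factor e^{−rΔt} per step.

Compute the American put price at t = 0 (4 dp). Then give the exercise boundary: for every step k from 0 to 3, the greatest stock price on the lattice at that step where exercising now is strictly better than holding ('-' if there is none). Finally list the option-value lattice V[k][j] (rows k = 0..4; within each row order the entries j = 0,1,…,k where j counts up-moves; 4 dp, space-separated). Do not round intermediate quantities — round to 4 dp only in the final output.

price = 30.4385
boundary = - 54.2871 69.8600 54.2871
tree:
30.4385
44.5029 17.6666
56.6044 28.9300 7.0563
66.0083 44.5029 14.2877 0.0000
73.3158 56.6044 28.9300 0.0000 0.0000

params: Δt=0.30725 u=1.28686 d=0.77708 q=0.49228 e^(-rΔt)=0.97273
t_4 payoffs: 73.3158 56.6044 28.9300 0.0000 0.0000
t_3: node(3,0) S=32.7817 payoff=66.0083 vs cont=63.3139 → 66.0083 [stop]  node(3,1) S=54.2871 payoff=44.5029 vs cont=41.8086 → 44.5029 [stop]  node(3,2) S=89.9002 payoff=8.8898 vs cont=14.2877 → 14.2877 [wait]  node(3,3) S=148.8761 payoff=0.0000 vs cont=0.0000 → 0.0000 [wait]  ⇒ S*(3)=54.2871
t_2: node(2,0) S=42.1856 payoff=56.6044 vs cont=53.9100 → 56.6044 [stop]  node(2,1) S=69.8600 payoff=28.9300 vs cont=28.8205 → 28.9300 [stop]  node(2,2) S=115.6892 payoff=0.0000 vs cont=7.0563 → 7.0563 [wait]  ⇒ S*(2)=69.8600
t_1: node(1,0) S=54.2871 payoff=44.5029 vs cont=41.8086 → 44.5029 [stop]  node(1,1) S=89.9002 payoff=8.8898 vs cont=17.6666 → 17.6666 [wait]  ⇒ S*(1)=54.2871
t_0: node(0,0) S=69.8600 payoff=28.9300 vs cont=30.4385 → 30.4385 [wait]  ⇒ S*(0)=-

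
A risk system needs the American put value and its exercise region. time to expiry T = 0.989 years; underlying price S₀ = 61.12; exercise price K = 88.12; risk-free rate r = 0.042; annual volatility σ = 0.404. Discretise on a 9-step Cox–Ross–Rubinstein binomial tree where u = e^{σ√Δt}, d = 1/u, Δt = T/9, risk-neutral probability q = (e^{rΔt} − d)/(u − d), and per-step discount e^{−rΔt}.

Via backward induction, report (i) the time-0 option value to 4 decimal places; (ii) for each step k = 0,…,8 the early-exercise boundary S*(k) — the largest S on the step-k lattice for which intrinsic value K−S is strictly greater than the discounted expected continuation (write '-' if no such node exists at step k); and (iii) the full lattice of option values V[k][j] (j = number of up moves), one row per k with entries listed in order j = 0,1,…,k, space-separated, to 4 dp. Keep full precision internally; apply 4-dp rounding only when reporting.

Δt=0.10989, u=1.14331, d=0.87466, q=0.48379, disc=e^(-rΔt)=0.99540
k=9 terminal: V=max(K-S,0) → 69.8086 64.1843 56.8325 47.2226 34.6610 18.2411 0.0000 0.0000 0.0000 0.0000
k=8: j=0 S=20.9355 intr=67.1845 cont=66.7787 V=67.1845[EX]; j=1 S=27.3658 intr=60.7542 cont=60.3484 V=60.7542[EX]; j=2 S=35.7712 intr=52.3488 cont=51.9430 V=52.3488[EX]; j=3 S=46.7583 intr=41.3617 cont=40.9560 V=41.3617[EX]; j=4 S=61.1200 intr=27.0000 cont=26.5942 V=27.0000[EX]; j=5 S=79.8929 intr=8.2271 cont=9.3729 V=9.3729[hold]; j=6 S=104.4319 intr=0.0000 cont=0.0000 V=0.0000[hold]; j=7 S=136.5080 intr=0.0000 cont=0.0000 V=0.0000[hold]; j=8 S=178.4361 intr=0.0000 cont=0.0000 V=0.0000[hold]  S*(8)=61.1200
k=7: j=0 S=23.9357 intr=64.1843 cont=63.7785 V=64.1843[EX]; j=1 S=31.2875 intr=56.8325 cont=56.4267 V=56.8325[EX]; j=2 S=40.8974 intr=47.2226 cont=46.8168 V=47.2226[EX]; j=3 S=53.4590 intr=34.6610 cont=34.2552 V=34.6610[EX]; j=4 S=69.8789 intr=18.2411 cont=18.3872 V=18.3872[hold]; j=5 S=91.3420 intr=0.0000 cont=4.8161 V=4.8161[hold]; j=6 S=119.3976 intr=0.0000 cont=0.0000 V=0.0000[hold]; j=7 S=156.0703 intr=0.0000 cont=0.0000 V=0.0000[hold]  S*(7)=53.4590
k=6: j=0 S=27.3658 intr=60.7542 cont=60.3484 V=60.7542[EX]; j=1 S=35.7712 intr=52.3488 cont=51.9430 V=52.3488[EX]; j=2 S=46.7583 intr=41.3617 cont=40.9560 V=41.3617[EX]; j=3 S=61.1200 intr=27.0000 cont=26.6646 V=27.0000[EX]; j=4 S=79.8929 intr=8.2271 cont=11.7672 V=11.7672[hold]; j=5 S=104.4319 intr=0.0000 cont=2.4747 V=2.4747[hold]; j=6 S=136.5080 intr=0.0000 cont=0.0000 V=0.0000[hold]  S*(6)=61.1200
k=5: j=0 S=31.2875 intr=56.8325 cont=56.4267 V=56.8325[EX]; j=1 S=40.8974 intr=47.2226 cont=46.8168 V=47.2226[EX]; j=2 S=53.4590 intr=34.6610 cont=34.2552 V=34.6610[EX]; j=3 S=69.8789 intr=18.2411 cont=19.5402 V=19.5402[hold]; j=4 S=91.3420 intr=0.0000 cont=7.2381 V=7.2381[hold]; j=5 S=119.3976 intr=0.0000 cont=1.2716 V=1.2716[hold]  S*(5)=53.4590
k=4: j=0 S=35.7712 intr=52.3488 cont=51.9430 V=52.3488[EX]; j=1 S=46.7583 intr=41.3617 cont=40.9560 V=41.3617[EX]; j=2 S=61.1200 intr=27.0000 cont=27.2198 V=27.2198[hold]; j=3 S=79.8929 intr=8.2271 cont=13.5260 V=13.5260[hold]; j=4 S=104.4319 intr=0.0000 cont=4.3315 V=4.3315[hold]  S*(4)=46.7583
k=3: j=0 S=40.8974 intr=47.2226 cont=46.8168 V=47.2226[EX]; j=1 S=53.4590 intr=34.6610 cont=34.3611 V=34.6610[EX]; j=2 S=69.8789 intr=18.2411 cont=20.5001 V=20.5001[hold]; j=3 S=91.3420 intr=0.0000 cont=9.0360 V=9.0360[hold]  S*(3)=53.4590
k=2: j=0 S=46.7583 intr=41.3617 cont=40.9560 V=41.3617[EX]; j=1 S=61.1200 intr=27.0000 cont=27.6820 V=27.6820[hold]; j=2 S=79.8929 intr=8.2271 cont=14.8850 V=14.8850[hold]  S*(2)=46.7583
k=1: j=0 S=53.4590 intr=34.6610 cont=34.5837 V=34.6610[EX]; j=1 S=69.8789 intr=18.2411 cont=21.3920 V=21.3920[hold]  S*(1)=53.4590
k=0: j=0 S=61.1200 intr=27.0000 cont=28.1116 V=28.1116[hold]  S*(0)=-

price = 28.1116
boundary = - 53.4590 46.7583 53.4590 46.7583 53.4590 61.1200 53.4590 61.1200
tree:
28.1116
34.6610 21.3920
41.3617 27.6820 14.8850
47.2226 34.6610 20.5001 9.0360
52.3488 41.3617 27.2198 13.5260 4.3315
56.8325 47.2226 34.6610 19.5402 7.2381 1.2716
60.7542 52.3488 41.3617 27.0000 11.7672 2.4747 0.0000
64.1843 56.8325 47.2226 34.6610 18.3872 4.8161 0.0000 0.0000
67.1845 60.7542 52.3488 41.3617 27.0000 9.3729 0.0000 0.0000 0.0000
69.8086 64.1843 56.8325 47.2226 34.6610 18.2411 0.0000 0.0000 0.0000 0.0000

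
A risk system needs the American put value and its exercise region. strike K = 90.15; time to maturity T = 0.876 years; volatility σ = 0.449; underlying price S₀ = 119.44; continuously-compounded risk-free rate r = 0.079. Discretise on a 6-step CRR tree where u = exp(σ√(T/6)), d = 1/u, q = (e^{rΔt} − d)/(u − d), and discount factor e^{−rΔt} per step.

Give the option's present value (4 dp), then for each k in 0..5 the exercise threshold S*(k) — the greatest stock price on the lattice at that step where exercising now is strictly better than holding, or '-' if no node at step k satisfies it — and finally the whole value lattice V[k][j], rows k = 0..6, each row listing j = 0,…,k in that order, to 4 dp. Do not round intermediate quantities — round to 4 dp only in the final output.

Δt=0.14600  u=1.18716  d=0.84235  q=0.49086  discount=0.98853
step 6 (expiry): payoffs max(K−S,0) = 47.4825 30.0167 5.4014 0.0000 0.0000 0.0000 0.0000
step 5: (k=5,j=0): S=50.6531, (K−S)⁺=39.4969, hold=38.4631 ⇒ V=39.4969 exercise | (k=5,j=1): S=71.3877, (K−S)⁺=18.7623, hold=17.7284 ⇒ V=18.7623 exercise | (k=5,j=2): S=100.6100, (K−S)⁺=0.0000, hold=2.7186 ⇒ V=2.7186 continue | (k=5,j=3): S=141.7942, (K−S)⁺=0.0000, hold=0.0000 ⇒ V=0.0000 continue | (k=5,j=4): S=199.8370, (K−S)⁺=0.0000, hold=0.0000 ⇒ V=0.0000 continue | (k=5,j=5): S=281.6394, (K−S)⁺=0.0000, hold=0.0000 ⇒ V=0.0000 continue  boundary S*=71.3877
step 4: (k=4,j=0): S=60.1333, (K−S)⁺=30.0167, hold=28.9829 ⇒ V=30.0167 exercise | (k=4,j=1): S=84.7486, (K−S)⁺=5.4014, hold=10.7622 ⇒ V=10.7622 continue | (k=4,j=2): S=119.4400, (K−S)⁺=0.0000, hold=1.3683 ⇒ V=1.3683 continue | (k=4,j=3): S=168.3322, (K−S)⁺=0.0000, hold=0.0000 ⇒ V=0.0000 continue | (k=4,j=4): S=237.2382, (K−S)⁺=0.0000, hold=0.0000 ⇒ V=0.0000 continue  boundary S*=60.1333
step 3: (k=3,j=0): S=71.3877, (K−S)⁺=18.7623, hold=20.3297 ⇒ V=20.3297 continue | (k=3,j=1): S=100.6100, (K−S)⁺=0.0000, hold=6.0806 ⇒ V=6.0806 continue | (k=3,j=2): S=141.7942, (K−S)⁺=0.0000, hold=0.6886 ⇒ V=0.6886 continue | (k=3,j=3): S=199.8370, (K−S)⁺=0.0000, hold=0.0000 ⇒ V=0.0000 continue  boundary S*=-
step 2: (k=2,j=0): S=84.7486, (K−S)⁺=5.4014, hold=13.1825 ⇒ V=13.1825 continue | (k=2,j=1): S=119.4400, (K−S)⁺=0.0000, hold=3.3945 ⇒ V=3.3945 continue | (k=2,j=2): S=168.3322, (K−S)⁺=0.0000, hold=0.3466 ⇒ V=0.3466 continue  boundary S*=-
step 1: (k=1,j=0): S=100.6100, (K−S)⁺=0.0000, hold=8.2819 ⇒ V=8.2819 continue | (k=1,j=1): S=141.7942, (K−S)⁺=0.0000, hold=1.8767 ⇒ V=1.8767 continue  boundary S*=-
step 0: (k=0,j=0): S=119.4400, (K−S)⁺=0.0000, hold=5.0789 ⇒ V=5.0789 continue  boundary S*=-

price = 5.0789
boundary = - - - - 60.1333 71.3877
tree:
5.0789
8.2819 1.8767
13.1825 3.3945 0.3466
20.3297 6.0806 0.6886 0.0000
30.0167 10.7622 1.3683 0.0000 0.0000
39.4969 18.7623 2.7186 0.0000 0.0000 0.0000
47.4825 30.0167 5.4014 0.0000 0.0000 0.0000 0.0000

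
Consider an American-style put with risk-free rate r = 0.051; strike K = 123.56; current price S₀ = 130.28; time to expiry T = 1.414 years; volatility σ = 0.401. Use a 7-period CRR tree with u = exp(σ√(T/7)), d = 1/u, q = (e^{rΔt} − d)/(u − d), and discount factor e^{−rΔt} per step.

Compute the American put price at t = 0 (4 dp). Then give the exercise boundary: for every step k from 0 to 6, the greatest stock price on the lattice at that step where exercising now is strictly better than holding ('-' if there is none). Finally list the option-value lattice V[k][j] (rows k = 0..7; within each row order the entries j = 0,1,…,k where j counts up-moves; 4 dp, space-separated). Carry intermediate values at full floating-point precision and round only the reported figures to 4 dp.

price = 17.7393
boundary = - - - 75.8687 63.3565 75.8687 90.8520
tree:
17.7393
25.4992 9.8342
35.5204 15.3459 4.1602
47.6913 23.2865 7.1966 1.0073
60.2035 34.1043 12.2353 1.9710 0.0000
70.6522 47.6913 20.3283 3.8567 0.0000 0.0000
79.3777 60.2035 32.7080 7.5463 0.0000 0.0000 0.0000
86.6642 70.6522 47.6913 14.7657 0.0000 0.0000 0.0000 0.0000

params: Δt=0.20200 u=1.19749 d=0.83508 q=0.48364 e^(-rΔt)=0.98975
t_7 payoffs: 86.6642 70.6522 47.6913 14.7657 0.0000 0.0000 0.0000 0.0000
t_6: node(6,0) S=44.1823 payoff=79.3777 vs cont=78.1114 → 79.3777 [stop]  node(6,1) S=63.3565 payoff=60.2035 vs cont=58.9371 → 60.2035 [stop]  node(6,2) S=90.8520 payoff=32.7080 vs cont=31.4416 → 32.7080 [stop]  node(6,3) S=130.2800 payoff=0.0000 vs cont=7.5463 → 7.5463 [wait]  node(6,4) S=186.8190 payoff=0.0000 vs cont=0.0000 → 0.0000 [wait]  node(6,5) S=267.8948 payoff=0.0000 vs cont=0.0000 → 0.0000 [wait]  node(6,6) S=384.1559 payoff=0.0000 vs cont=0.0000 → 0.0000 [wait]  ⇒ S*(6)=90.8520
t_5: node(5,0) S=52.9078 payoff=70.6522 vs cont=69.3858 → 70.6522 [stop]  node(5,1) S=75.8687 payoff=47.6913 vs cont=46.4249 → 47.6913 [stop]  node(5,2) S=108.7943 payoff=14.7657 vs cont=20.3283 → 20.3283 [wait]  node(5,3) S=156.0089 payoff=0.0000 vs cont=3.8567 → 3.8567 [wait]  node(5,4) S=223.7137 payoff=0.0000 vs cont=0.0000 → 0.0000 [wait]  node(5,5) S=320.8011 payoff=0.0000 vs cont=0.0000 → 0.0000 [wait]  ⇒ S*(5)=75.8687
t_4: node(4,0) S=63.3565 payoff=60.2035 vs cont=58.9371 → 60.2035 [stop]  node(4,1) S=90.8520 payoff=32.7080 vs cont=34.1043 → 34.1043 [wait]  node(4,2) S=130.2800 payoff=0.0000 vs cont=12.2353 → 12.2353 [wait]  node(4,3) S=186.8190 payoff=0.0000 vs cont=1.9710 → 1.9710 [wait]  node(4,4) S=267.8948 payoff=0.0000 vs cont=0.0000 → 0.0000 [wait]  ⇒ S*(4)=63.3565
t_3: node(3,0) S=75.8687 payoff=47.6913 vs cont=47.0933 → 47.6913 [stop]  node(3,1) S=108.7943 payoff=14.7657 vs cont=23.2865 → 23.2865 [wait]  node(3,2) S=156.0089 payoff=0.0000 vs cont=7.1966 → 7.1966 [wait]  node(3,3) S=223.7137 payoff=0.0000 vs cont=1.0073 → 1.0073 [wait]  ⇒ S*(3)=75.8687
t_2: node(2,0) S=90.8520 payoff=32.7080 vs cont=35.5204 → 35.5204 [wait]  node(2,1) S=130.2800 payoff=0.0000 vs cont=15.3459 → 15.3459 [wait]  node(2,2) S=186.8190 payoff=0.0000 vs cont=4.1602 → 4.1602 [wait]  ⇒ S*(2)=-
t_1: node(1,0) S=108.7943 payoff=14.7657 vs cont=25.4992 → 25.4992 [wait]  node(1,1) S=156.0089 payoff=0.0000 vs cont=9.8342 → 9.8342 [wait]  ⇒ S*(1)=-
t_0: node(0,0) S=130.2800 payoff=0.0000 vs cont=17.7393 → 17.7393 [wait]  ⇒ S*(0)=-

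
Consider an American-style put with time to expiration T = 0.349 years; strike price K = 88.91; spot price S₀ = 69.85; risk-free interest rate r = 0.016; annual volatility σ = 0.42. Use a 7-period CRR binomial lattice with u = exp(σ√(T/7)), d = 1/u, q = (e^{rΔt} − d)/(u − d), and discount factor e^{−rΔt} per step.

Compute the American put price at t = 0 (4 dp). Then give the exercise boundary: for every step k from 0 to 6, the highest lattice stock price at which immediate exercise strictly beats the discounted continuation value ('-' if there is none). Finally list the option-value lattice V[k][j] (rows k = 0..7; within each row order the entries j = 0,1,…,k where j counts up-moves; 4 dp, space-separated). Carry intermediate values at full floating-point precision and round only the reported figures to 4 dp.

price = 20.5074
boundary = - - 57.9041 52.7207 57.9041 63.5972 69.8500
tree:
20.5074
25.6441 14.9949
31.0059 19.8972 9.7265
36.1893 25.3773 14.0129 5.1143
40.9087 31.0059 19.3417 8.2822 1.7022
45.2057 36.1893 25.3128 12.9264 3.2812 0.0000
49.1180 40.9087 31.0059 19.0600 6.3250 0.0000 0.0000
52.6801 45.2057 36.1893 25.3128 12.1924 0.0000 0.0000 0.0000

params: Δt=0.04986 u=1.09832 d=0.91048 q=0.48082 e^(-rΔt)=0.99920
t_7 payoffs: 52.6801 45.2057 36.1893 25.3128 12.1924 0.0000 0.0000 0.0000
t_6: node(6,0) S=39.7920 payoff=49.1180 vs cont=49.0471 → 49.1180 [stop]  node(6,1) S=48.0013 payoff=40.9087 vs cont=40.8378 → 40.9087 [stop]  node(6,2) S=57.9041 payoff=31.0059 vs cont=30.9350 → 31.0059 [stop]  node(6,3) S=69.8500 payoff=19.0600 vs cont=18.9891 → 19.0600 [stop]  node(6,4) S=84.2603 payoff=4.6497 vs cont=6.3250 → 6.3250 [wait]  node(6,5) S=101.6436 payoff=0.0000 vs cont=0.0000 → 0.0000 [wait]  node(6,6) S=122.6131 payoff=0.0000 vs cont=0.0000 → 0.0000 [wait]  ⇒ S*(6)=69.8500
t_5: node(5,0) S=43.7043 payoff=45.2057 vs cont=45.1348 → 45.2057 [stop]  node(5,1) S=52.7207 payoff=36.1893 vs cont=36.1184 → 36.1893 [stop]  node(5,2) S=63.5972 payoff=25.3128 vs cont=25.2419 → 25.3128 [stop]  node(5,3) S=76.7176 payoff=12.1924 vs cont=12.9264 → 12.9264 [wait]  node(5,4) S=92.5447 payoff=0.0000 vs cont=3.2812 → 3.2812 [wait]  node(5,5) S=111.6371 payoff=0.0000 vs cont=0.0000 → 0.0000 [wait]  ⇒ S*(5)=63.5972
t_4: node(4,0) S=48.0013 payoff=40.9087 vs cont=40.8378 → 40.9087 [stop]  node(4,1) S=57.9041 payoff=31.0059 vs cont=30.9350 → 31.0059 [stop]  node(4,2) S=69.8500 payoff=19.0600 vs cont=19.3417 → 19.3417 [wait]  node(4,3) S=84.2603 payoff=4.6497 vs cont=8.2822 → 8.2822 [wait]  node(4,4) S=101.6436 payoff=0.0000 vs cont=1.7022 → 1.7022 [wait]  ⇒ S*(4)=57.9041
t_3: node(3,0) S=52.7207 payoff=36.1893 vs cont=36.1184 → 36.1893 [stop]  node(3,1) S=63.5972 payoff=25.3128 vs cont=25.3773 → 25.3773 [wait]  node(3,2) S=76.7176 payoff=12.1924 vs cont=14.0129 → 14.0129 [wait]  node(3,3) S=92.5447 payoff=0.0000 vs cont=5.1143 → 5.1143 [wait]  ⇒ S*(3)=52.7207
t_2: node(2,0) S=57.9041 payoff=31.0059 vs cont=30.9659 → 31.0059 [stop]  node(2,1) S=69.8500 payoff=19.0600 vs cont=19.8972 → 19.8972 [wait]  node(2,2) S=84.2603 payoff=4.6497 vs cont=9.7265 → 9.7265 [wait]  ⇒ S*(2)=57.9041
t_1: node(1,0) S=63.5972 payoff=25.3128 vs cont=25.6441 → 25.6441 [wait]  node(1,1) S=76.7176 payoff=12.1924 vs cont=14.9949 → 14.9949 [wait]  ⇒ S*(1)=-
t_0: node(0,0) S=69.8500 payoff=19.0600 vs cont=20.5074 → 20.5074 [wait]  ⇒ S*(0)=-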